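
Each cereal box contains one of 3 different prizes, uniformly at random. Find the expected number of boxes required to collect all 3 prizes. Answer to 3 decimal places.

After i distinct types are collected, each trial gives a new one with probability (3−i)/3, so the expected wait for the next new type is 3/(3−i).
E = 3/3 + 3/2 + 3/1 = 11/2 ≈ 5.500.

5.500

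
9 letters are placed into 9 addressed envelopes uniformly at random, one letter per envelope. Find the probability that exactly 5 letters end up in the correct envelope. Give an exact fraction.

Choose which 5 of the 9 are fixed: C(9,5) = 126 ways.
The remaining 4 must have no fixed point: D(4) = 9.
P = 126·9/362880 = 1/320.

1/320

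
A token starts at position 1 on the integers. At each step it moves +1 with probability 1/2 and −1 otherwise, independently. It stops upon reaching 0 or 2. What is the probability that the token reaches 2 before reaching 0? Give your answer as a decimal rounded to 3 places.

With a fair step, P(i) = ½P(i−1) + ½P(i+1) with P(0)=0, P(2)=1 has the linear solution P(i) = i/2.
P(1) = 1/2 ≈ 0.500.

0.500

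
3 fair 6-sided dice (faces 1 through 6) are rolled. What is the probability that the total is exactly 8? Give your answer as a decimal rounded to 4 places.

0.0972

There are 6^3 = 216 equally likely outcomes.
The number of ordered 3-tuples from {1,…,6} summing to 8 is 21.
P(sum = 8) = 21/216 = 7/72 ≈ 0.0972.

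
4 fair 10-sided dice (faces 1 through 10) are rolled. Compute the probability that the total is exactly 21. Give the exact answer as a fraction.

33/500

There are 10^4 = 10000 equally likely outcomes.
The number of ordered 4-tuples from {1,…,10} summing to 21 is 660.
P(sum = 21) = 660/10000 = 33/500.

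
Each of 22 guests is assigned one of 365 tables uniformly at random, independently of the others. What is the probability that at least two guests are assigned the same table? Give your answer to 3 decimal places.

It's easier to compute the probability that all 22 are distinct.
P(all distinct) = 365/365 · 364/365 · ··· · 344/365 ≈ 0.524.
So the probability of at least one match is 1 − 0.524 = 0.476.

0.476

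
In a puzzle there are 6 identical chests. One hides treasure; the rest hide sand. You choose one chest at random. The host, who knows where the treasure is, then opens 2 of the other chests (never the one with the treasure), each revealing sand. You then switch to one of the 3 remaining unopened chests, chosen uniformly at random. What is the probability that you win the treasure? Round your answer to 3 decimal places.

0.278

Your original chest holds the treasure with probability 1/6, so the other 5 collectively hold it with probability 5/6.
The host can always find 2 empty chests to open, so the reveals don't change that 5/6; it is now spread over the 3 remaining unopened chests.
P(win by switching) = (5/6) · (1/3) = 5/18 ≈ 0.278.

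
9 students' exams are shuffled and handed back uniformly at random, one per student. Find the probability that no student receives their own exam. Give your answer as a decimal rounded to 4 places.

0.3679

This is the derangement probability: permutations of 9 with no fixed point.
D(9) = 9! · (1 − 1/1! + 1/2! − ··· + (−1)^9/9!) = 133496.
P = 133496/362880 = 16687/45360 ≈ 0.3679.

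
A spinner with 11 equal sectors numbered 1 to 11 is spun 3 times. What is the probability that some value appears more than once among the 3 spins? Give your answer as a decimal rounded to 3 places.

0.256

P(all 3 different) = 11/11 · 10/11 · ··· · 9/11 ≈ 0.744.
P(at least two equal) = 1 − 0.744 = 0.256.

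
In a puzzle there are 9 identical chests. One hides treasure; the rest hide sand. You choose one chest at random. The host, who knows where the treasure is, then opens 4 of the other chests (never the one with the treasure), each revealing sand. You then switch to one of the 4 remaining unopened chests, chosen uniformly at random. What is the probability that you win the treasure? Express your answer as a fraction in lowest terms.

2/9

Your original chest holds the treasure with probability 1/9, so the other 8 collectively hold it with probability 8/9.
The host can always find 4 empty chests to open, so the reveals don't change that 8/9; it is now spread over the 4 remaining unopened chests.
P(win by switching) = (8/9) · (1/4) = 2/9.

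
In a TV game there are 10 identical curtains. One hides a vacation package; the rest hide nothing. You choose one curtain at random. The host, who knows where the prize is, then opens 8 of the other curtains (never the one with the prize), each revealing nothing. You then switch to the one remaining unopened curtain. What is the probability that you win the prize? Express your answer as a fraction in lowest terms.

9/10

Your original curtain holds the prize with probability 1/10, so the other 9 collectively hold it with probability 9/10.
The host can always find 8 empty curtains to open, so the reveals don't change that 9/10; it is now spread over the 1 remaining unopened curtain.
P(win by switching) = (9/10) · (1/1) = 9/10.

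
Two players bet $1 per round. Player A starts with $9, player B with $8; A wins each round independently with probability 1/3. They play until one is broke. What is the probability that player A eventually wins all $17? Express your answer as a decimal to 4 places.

0.0039

Let r = q/p = (2/3)/(1/3) = 2. The recurrence P(i) = p·P(i+1) + q·P(i−1) with P(0)=0, P(17)=1 gives P(i) = (1 − r^i)/(1 − r^17).
P(9) = (1 − (2)^9) / (1 − (2)^17) = 511/131071 ≈ 0.0039.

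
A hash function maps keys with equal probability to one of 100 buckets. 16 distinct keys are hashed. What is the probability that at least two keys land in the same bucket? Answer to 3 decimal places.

0.718

It's easier to compute the probability that all 16 are distinct.
P(all distinct) = 100/100 · 99/100 · ··· · 85/100 ≈ 0.282.
So the probability of at least one match is 1 − 0.282 = 0.718.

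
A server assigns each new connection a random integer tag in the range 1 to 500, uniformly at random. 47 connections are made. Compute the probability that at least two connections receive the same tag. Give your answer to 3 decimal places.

It's easier to compute the probability that all 47 are distinct.
P(all distinct) = 500/500 · 499/500 · ··· · 454/500 ≈ 0.107.
So the probability of at least one match is 1 − 0.107 = 0.893.

0.893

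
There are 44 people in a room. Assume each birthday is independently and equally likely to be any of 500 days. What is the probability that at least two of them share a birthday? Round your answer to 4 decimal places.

0.8576

It's easier to compute the probability that all 44 are distinct.
P(all distinct) = 500/500 · 499/500 · ··· · 457/500 ≈ 0.1424.
So the probability of at least one match is 1 − 0.1424 = 0.8576.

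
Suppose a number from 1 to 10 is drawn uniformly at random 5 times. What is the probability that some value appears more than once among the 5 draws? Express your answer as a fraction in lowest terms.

P(all 5 different) = 10/10 · 9/10 · ··· · 6/10 = 189/625.
P(at least two equal) = 1 − 189/625 = 436/625.

436/625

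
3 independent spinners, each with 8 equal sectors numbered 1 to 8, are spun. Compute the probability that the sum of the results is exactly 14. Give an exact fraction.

3/32

There are 8^3 = 512 equally likely outcomes.
The number of ordered 3-tuples from {1,…,8} summing to 14 is 48.
P(sum = 14) = 48/512 = 3/32.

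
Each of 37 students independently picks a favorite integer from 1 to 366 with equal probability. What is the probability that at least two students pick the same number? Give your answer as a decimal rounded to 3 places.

0.848

It's easier to compute the probability that all 37 are distinct.
P(all distinct) = 366/366 · 365/366 · ··· · 330/366 ≈ 0.152.
So the probability of at least one match is 1 − 0.152 = 0.848.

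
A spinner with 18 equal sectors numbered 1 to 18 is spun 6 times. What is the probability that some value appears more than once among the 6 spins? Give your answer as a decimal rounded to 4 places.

P(all 6 different) = 18/18 · 17/18 · ··· · 13/18 ≈ 0.3930.
P(at least two equal) = 1 − 0.3930 = 0.6070.

0.6070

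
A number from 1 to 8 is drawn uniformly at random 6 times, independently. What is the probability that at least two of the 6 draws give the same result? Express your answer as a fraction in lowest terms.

P(all 6 different) = 8/8 · 7/8 · ··· · 3/8 = 315/4096.
P(at least two equal) = 1 − 315/4096 = 3781/4096.

3781/4096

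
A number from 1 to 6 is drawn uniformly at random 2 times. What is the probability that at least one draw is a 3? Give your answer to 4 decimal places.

P(no draw is a 3) = (5/6)^2 ≈ 0.6944.
P(at least one) = 1 − 0.6944 = 0.3056.

0.3056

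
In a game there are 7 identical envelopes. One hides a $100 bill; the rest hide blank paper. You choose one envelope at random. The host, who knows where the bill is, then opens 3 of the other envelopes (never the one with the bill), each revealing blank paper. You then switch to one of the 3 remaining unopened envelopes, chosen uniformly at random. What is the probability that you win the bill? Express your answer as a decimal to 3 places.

Your original envelope holds the bill with probability 1/7, so the other 6 collectively hold it with probability 6/7.
The host can always find 3 empty envelopes to open, so the reveals don't change that 6/7; it is now spread over the 3 remaining unopened envelopes.
P(win by switching) = (6/7) · (1/3) = 2/7 ≈ 0.286.

0.286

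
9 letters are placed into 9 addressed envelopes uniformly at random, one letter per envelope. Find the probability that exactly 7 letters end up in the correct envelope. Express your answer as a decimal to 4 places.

Choose which 7 of the 9 are fixed: C(9,7) = 36 ways.
The remaining 2 must have no fixed point: D(2) = 1.
P = 36·1/362880 = 1/10080 ≈ 0.0001.

0.0001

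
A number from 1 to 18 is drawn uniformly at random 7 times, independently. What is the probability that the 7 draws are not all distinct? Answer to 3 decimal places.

P(all 7 different) = 18/18 · 17/18 · ··· · 12/18 ≈ 0.262.
P(at least two equal) = 1 − 0.262 = 0.738.

0.738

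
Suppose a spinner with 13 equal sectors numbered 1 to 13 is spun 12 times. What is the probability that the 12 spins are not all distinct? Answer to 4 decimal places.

P(all 12 different) = 13/13 · 12/13 · ··· · 2/13 ≈ 0.0003.
P(at least two equal) = 1 − 0.0003 = 0.9997.

0.9997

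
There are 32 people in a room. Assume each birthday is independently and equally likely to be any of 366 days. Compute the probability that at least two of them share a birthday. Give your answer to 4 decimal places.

0.7524

It's easier to compute the probability that all 32 are distinct.
P(all distinct) = 366/366 · 365/366 · ··· · 335/366 ≈ 0.2476.
So the probability of at least one match is 1 − 0.2476 = 0.7524.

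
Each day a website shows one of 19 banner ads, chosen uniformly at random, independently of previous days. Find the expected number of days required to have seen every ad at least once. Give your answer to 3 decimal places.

67.407

After i distinct types are collected, each trial gives a new one with probability (19−i)/19, so the expected wait for the next new type is 19/(19−i).
E = 19/19 + 19/18 + 19/17 + 19/16 + 19/15 + 19/14 + 19/13 + 19/12 + 19/11 + 19/10 + 19/9 + 19/8 + 19/7 + 19/6 + 19/5 + 19/4 + 19/3 + 19/2 + 19/1 = 275295799/4084080 ≈ 67.407.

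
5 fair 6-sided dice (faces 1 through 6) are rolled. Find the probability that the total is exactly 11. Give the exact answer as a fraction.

205/7776

There are 6^5 = 7776 equally likely outcomes.
The number of ordered 5-tuples from {1,…,6} summing to 11 is 205.
P(sum = 11) = 205/7776.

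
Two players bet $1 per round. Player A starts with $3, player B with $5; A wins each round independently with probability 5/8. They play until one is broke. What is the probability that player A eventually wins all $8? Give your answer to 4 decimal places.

Let r = q/p = (3/8)/(5/8) = 3/5. The recurrence P(i) = p·P(i+1) + q·P(i−1) with P(0)=0, P(8)=1 gives P(i) = (1 − r^i)/(1 − r^8).
P(3) = (1 − (3/5)^3) / (1 − (3/5)^8) = 153125/192032 ≈ 0.7974.

0.7974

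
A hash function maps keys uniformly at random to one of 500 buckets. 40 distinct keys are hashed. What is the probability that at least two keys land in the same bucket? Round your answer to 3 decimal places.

It's easier to compute the probability that all 40 are distinct.
P(all distinct) = 500/500 · 499/500 · ··· · 461/500 ≈ 0.201.
So the probability of at least one match is 1 − 0.201 = 0.799.

0.799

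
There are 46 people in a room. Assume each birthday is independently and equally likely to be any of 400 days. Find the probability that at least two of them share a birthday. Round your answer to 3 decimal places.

0.932

It's easier to compute the probability that all 46 are distinct.
P(all distinct) = 400/400 · 399/400 · ··· · 355/400 ≈ 0.068.
So the probability of at least one match is 1 − 0.068 = 0.932.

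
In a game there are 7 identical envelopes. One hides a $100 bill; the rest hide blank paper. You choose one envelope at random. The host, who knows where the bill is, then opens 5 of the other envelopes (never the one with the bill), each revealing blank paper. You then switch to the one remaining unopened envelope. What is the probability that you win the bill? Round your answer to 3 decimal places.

0.857

Your original envelope holds the bill with probability 1/7, so the other 6 collectively hold it with probability 6/7.
The host can always find 5 empty envelopes to open, so the reveals don't change that 6/7; it is now spread over the 1 remaining unopened envelope.
P(win by switching) = (6/7) · (1/1) = 6/7 ≈ 0.857.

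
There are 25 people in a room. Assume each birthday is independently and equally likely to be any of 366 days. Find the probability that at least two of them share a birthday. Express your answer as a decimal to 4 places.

It's easier to compute the probability that all 25 are distinct.
P(all distinct) = 366/366 · 365/366 · ··· · 342/366 ≈ 0.4323.
So the probability of at least one match is 1 − 0.4323 = 0.5677.

0.5677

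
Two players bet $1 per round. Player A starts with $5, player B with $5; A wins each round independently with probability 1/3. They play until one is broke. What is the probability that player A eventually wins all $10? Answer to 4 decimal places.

0.0303

Let r = q/p = (2/3)/(1/3) = 2. The recurrence P(i) = p·P(i+1) + q·P(i−1) with P(0)=0, P(10)=1 gives P(i) = (1 − r^i)/(1 − r^10).
P(5) = (1 − (2)^5) / (1 − (2)^10) = 1/33 ≈ 0.0303.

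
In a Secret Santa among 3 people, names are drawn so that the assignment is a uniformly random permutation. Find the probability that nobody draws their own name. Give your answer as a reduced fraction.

This is the derangement probability: permutations of 3 with no fixed point.
D(3) = 3! · (1 − 1/1! + 1/2! − ··· + (−1)^3/3!) = 2.
P = 2/6 = 1/3.

1/3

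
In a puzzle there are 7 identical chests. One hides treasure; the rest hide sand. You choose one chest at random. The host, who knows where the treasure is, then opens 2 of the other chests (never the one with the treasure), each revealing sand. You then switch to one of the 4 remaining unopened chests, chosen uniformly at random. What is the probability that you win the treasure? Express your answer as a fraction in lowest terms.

Your original chest holds the treasure with probability 1/7, so the other 6 collectively hold it with probability 6/7.
The host can always find 2 empty chests to open, so the reveals don't change that 6/7; it is now spread over the 4 remaining unopened chests.
P(win by switching) = (6/7) · (1/4) = 3/14.

3/14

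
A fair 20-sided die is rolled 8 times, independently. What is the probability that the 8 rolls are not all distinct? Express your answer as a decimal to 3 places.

P(all 8 different) = 20/20 · 19/20 · ··· · 13/20 ≈ 0.198.
P(at least two equal) = 1 − 0.198 = 0.802.

0.802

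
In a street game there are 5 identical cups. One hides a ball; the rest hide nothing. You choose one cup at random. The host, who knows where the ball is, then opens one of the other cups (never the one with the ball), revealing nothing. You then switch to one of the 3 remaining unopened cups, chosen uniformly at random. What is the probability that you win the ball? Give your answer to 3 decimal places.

Your original cup holds the ball with probability 1/5, so the other 4 collectively hold it with probability 4/5.
The host can always find an empty cup to open, so this doesn't change that 4/5; it is now spread over the 3 remaining unopened cups.
P(win by switching) = (4/5) · (1/3) = 4/15 ≈ 0.267.

0.267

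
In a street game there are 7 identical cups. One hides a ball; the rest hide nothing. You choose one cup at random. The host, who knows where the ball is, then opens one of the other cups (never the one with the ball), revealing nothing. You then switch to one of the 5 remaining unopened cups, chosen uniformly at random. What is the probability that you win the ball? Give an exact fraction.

Your original cup holds the ball with probability 1/7, so the other 6 collectively hold it with probability 6/7.
The host can always find an empty cup to open, so this doesn't change that 6/7; it is now spread over the 5 remaining unopened cups.
P(win by switching) = (6/7) · (1/5) = 6/35.

6/35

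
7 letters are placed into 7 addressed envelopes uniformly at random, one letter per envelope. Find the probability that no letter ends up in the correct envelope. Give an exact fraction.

This is the derangement probability: permutations of 7 with no fixed point.
D(7) = 7! · (1 − 1/1! + 1/2! − ··· + (−1)^7/7!) = 1854.
P = 1854/5040 = 103/280.

103/280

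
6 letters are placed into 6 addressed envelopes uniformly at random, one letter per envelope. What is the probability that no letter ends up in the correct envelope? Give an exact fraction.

This is the derangement probability: permutations of 6 with no fixed point.
D(6) = 6! · (1 − 1/1! + 1/2! − ··· + (−1)^6/6!) = 265.
P = 265/720 = 53/144.

53/144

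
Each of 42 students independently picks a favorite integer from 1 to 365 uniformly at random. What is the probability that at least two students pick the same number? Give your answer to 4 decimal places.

0.9140

It's easier to compute the probability that all 42 are distinct.
P(all distinct) = 365/365 · 364/365 · ··· · 324/365 ≈ 0.0860.
So the probability of at least one match is 1 − 0.0860 = 0.9140.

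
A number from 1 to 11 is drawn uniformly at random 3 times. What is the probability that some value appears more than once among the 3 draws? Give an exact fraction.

31/121

P(all 3 different) = 11/11 · 10/11 · ··· · 9/11 = 90/121.
P(at least two equal) = 1 − 90/121 = 31/121.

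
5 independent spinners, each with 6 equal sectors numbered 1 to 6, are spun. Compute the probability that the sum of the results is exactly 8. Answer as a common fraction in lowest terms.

35/7776

There are 6^5 = 7776 equally likely outcomes.
The number of ordered 5-tuples from {1,…,6} summing to 8 is 35.
P(sum = 8) = 35/7776.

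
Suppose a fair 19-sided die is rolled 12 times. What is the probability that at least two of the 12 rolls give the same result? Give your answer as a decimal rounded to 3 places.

0.989

P(all 12 different) = 19/19 · 18/19 · ··· · 8/19 ≈ 0.011.
P(at least two equal) = 1 − 0.011 = 0.989.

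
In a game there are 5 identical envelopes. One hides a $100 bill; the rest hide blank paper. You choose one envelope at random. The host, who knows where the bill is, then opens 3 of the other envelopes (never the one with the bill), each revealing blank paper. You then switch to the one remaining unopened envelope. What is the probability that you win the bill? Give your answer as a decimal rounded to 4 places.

0.8000

Your original envelope holds the bill with probability 1/5, so the other 4 collectively hold it with probability 4/5.
The host can always find 3 empty envelopes to open, so the reveals don't change that 4/5; it is now spread over the 1 remaining unopened envelope.
P(win by switching) = (4/5) · (1/1) = 4/5 ≈ 0.8000.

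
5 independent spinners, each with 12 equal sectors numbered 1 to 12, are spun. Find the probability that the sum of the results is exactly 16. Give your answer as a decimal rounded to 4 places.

0.0055

There are 12^5 = 248832 equally likely outcomes.
The number of ordered 5-tuples from {1,…,12} summing to 16 is 1365.
P(sum = 16) = 1365/248832 = 455/82944 ≈ 0.0055.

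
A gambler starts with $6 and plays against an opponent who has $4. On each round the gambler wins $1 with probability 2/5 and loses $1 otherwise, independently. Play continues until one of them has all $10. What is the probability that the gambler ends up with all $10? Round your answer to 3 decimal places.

0.183

Let r = q/p = (3/5)/(2/5) = 3/2. The recurrence P(i) = p·P(i+1) + q·P(i−1) with P(0)=0, P(10)=1 gives P(i) = (1 − r^i)/(1 − r^10).
P(6) = (1 − (3/2)^6) / (1 − (3/2)^10) = 2128/11605 ≈ 0.183.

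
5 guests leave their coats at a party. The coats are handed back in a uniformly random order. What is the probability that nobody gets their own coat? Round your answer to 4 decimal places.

0.3667

This is the derangement probability: permutations of 5 with no fixed point.
D(5) = 5! · (1 − 1/1! + 1/2! − ··· + (−1)^5/5!) = 44.
P = 44/120 = 11/30 ≈ 0.3667.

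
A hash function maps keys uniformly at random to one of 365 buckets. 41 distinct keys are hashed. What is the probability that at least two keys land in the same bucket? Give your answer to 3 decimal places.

0.903

It's easier to compute the probability that all 41 are distinct.
P(all distinct) = 365/365 · 364/365 · ··· · 325/365 ≈ 0.097.
So the probability of at least one match is 1 − 0.097 = 0.903.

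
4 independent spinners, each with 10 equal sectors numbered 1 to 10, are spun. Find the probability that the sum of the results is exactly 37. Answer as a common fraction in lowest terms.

There are 10^4 = 10000 equally likely outcomes.
The number of ordered 4-tuples from {1,…,10} summing to 37 is 20.
P(sum = 37) = 20/10000 = 1/500.

1/500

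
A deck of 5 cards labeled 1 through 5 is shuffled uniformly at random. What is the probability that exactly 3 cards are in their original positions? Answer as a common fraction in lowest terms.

1/12

Choose which 3 of the 5 are fixed: C(5,3) = 10 ways.
The remaining 2 must have no fixed point: D(2) = 1.
P = 10·1/120 = 1/12.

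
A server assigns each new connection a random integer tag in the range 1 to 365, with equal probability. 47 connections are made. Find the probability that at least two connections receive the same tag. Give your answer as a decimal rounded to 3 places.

0.955

It's easier to compute the probability that all 47 are distinct.
P(all distinct) = 365/365 · 364/365 · ··· · 319/365 ≈ 0.045.
So the probability of at least one match is 1 − 0.045 = 0.955.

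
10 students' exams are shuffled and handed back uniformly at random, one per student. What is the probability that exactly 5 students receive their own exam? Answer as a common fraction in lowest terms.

11/3600

Choose which 5 of the 10 are fixed: C(10,5) = 252 ways.
The remaining 5 must have no fixed point: D(5) = 44.
P = 252·44/3628800 = 11/3600.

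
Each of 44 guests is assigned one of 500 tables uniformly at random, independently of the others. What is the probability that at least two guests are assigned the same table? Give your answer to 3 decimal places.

It's easier to compute the probability that all 44 are distinct.
P(all distinct) = 500/500 · 499/500 · ··· · 457/500 ≈ 0.142.
So the probability of at least one match is 1 − 0.142 = 0.858.

0.858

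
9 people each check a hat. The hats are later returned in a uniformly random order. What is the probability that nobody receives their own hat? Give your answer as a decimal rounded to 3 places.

This is the derangement probability: permutations of 9 with no fixed point.
D(9) = 9! · (1 − 1/1! + 1/2! − ··· + (−1)^9/9!) = 133496.
P = 133496/362880 = 16687/45360 ≈ 0.368.

0.368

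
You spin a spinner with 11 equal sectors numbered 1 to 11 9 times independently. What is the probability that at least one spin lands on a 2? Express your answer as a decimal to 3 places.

P(no spin lands on a 2) = (10/11)^9 ≈ 0.424.
P(at least one) = 1 − 0.424 = 0.576.

0.576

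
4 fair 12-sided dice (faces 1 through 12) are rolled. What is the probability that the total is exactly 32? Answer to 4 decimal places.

0.0400

There are 12^4 = 20736 equally likely outcomes.
The number of ordered 4-tuples from {1,…,12} summing to 32 is 829.
P(sum = 32) = 829/20736 ≈ 0.0400.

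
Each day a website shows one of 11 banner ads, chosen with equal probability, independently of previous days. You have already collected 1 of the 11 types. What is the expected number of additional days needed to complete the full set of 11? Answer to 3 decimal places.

Starting from 1 distinct type, each trial gives a new one with probability (11−i)/11 when i types are held, so the wait for the next new type is 11/(11−i).
E = 11/10 + 11/9 + 11/8 + 11/7 + 11/6 + 11/5 + 11/4 + 11/3 + 11/2 + 11/1 = 81191/2520 ≈ 32.219.

32.219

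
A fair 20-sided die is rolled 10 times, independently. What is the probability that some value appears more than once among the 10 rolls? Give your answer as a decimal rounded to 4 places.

P(all 10 different) = 20/20 · 19/20 · ··· · 11/20 ≈ 0.0655.
P(at least two equal) = 1 − 0.0655 = 0.9345.

0.9345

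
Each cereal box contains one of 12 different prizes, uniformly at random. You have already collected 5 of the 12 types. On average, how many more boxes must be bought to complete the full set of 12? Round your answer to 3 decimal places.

Starting from 5 distinct types, each trial gives a new one with probability (12−i)/12 when i types are held, so the wait for the next new type is 12/(12−i).
E = 12/7 + 12/6 + 12/5 + 12/4 + 12/3 + 12/2 + 12/1 = 1089/35 ≈ 31.114.

31.114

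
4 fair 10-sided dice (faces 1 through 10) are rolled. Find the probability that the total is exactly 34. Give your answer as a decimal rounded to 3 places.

0.008

There are 10^4 = 10000 equally likely outcomes.
The number of ordered 4-tuples from {1,…,10} summing to 34 is 84.
P(sum = 34) = 84/10000 = 21/2500 ≈ 0.008.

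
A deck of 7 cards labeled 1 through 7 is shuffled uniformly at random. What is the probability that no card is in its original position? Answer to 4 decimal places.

0.3679

This is the derangement probability: permutations of 7 with no fixed point.
D(7) = 7! · (1 − 1/1! + 1/2! − ··· + (−1)^7/7!) = 1854.
P = 1854/5040 = 103/280 ≈ 0.3679.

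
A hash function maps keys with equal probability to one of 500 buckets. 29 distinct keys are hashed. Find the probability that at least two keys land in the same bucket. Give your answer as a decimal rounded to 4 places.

0.5630

It's easier to compute the probability that all 29 are distinct.
P(all distinct) = 500/500 · 499/500 · ··· · 472/500 ≈ 0.4370.
So the probability of at least one match is 1 − 0.4370 = 0.5630.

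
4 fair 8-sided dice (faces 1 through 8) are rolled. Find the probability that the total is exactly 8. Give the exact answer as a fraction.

There are 8^4 = 4096 equally likely outcomes.
The number of ordered 4-tuples from {1,…,8} summing to 8 is 35.
P(sum = 8) = 35/4096.

35/4096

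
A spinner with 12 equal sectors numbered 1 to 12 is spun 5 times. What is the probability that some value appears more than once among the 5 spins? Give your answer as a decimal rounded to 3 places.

0.618

P(all 5 different) = 12/12 · 11/12 · ··· · 8/12 ≈ 0.382.
P(at least two equal) = 1 − 0.382 = 0.618.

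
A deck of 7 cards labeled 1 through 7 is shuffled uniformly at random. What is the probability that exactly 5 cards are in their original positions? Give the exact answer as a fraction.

1/240

Choose which 5 of the 7 are fixed: C(7,5) = 21 ways.
The remaining 2 must have no fixed point: D(2) = 1.
P = 21·1/5040 = 1/240.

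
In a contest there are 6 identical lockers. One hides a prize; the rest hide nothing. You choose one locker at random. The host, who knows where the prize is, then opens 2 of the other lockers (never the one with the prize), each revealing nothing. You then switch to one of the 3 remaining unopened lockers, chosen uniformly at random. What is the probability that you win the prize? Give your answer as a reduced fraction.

Your original locker holds the prize with probability 1/6, so the other 5 collectively hold it with probability 5/6.
The host can always find 2 empty lockers to open, so the reveals don't change that 5/6; it is now spread over the 3 remaining unopened lockers.
P(win by switching) = (5/6) · (1/3) = 5/18.

5/18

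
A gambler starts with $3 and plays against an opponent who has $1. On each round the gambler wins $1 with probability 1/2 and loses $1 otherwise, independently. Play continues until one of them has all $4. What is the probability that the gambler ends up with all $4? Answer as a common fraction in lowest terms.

With a fair step, P(i) = ½P(i−1) + ½P(i+1) with P(0)=0, P(4)=1 has the linear solution P(i) = i/4.
P(3) = 3/4.

3/4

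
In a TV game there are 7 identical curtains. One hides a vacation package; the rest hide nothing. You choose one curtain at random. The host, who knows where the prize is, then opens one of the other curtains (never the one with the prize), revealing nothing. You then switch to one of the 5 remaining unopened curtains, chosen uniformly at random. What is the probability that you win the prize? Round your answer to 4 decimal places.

0.1714

Your original curtain holds the prize with probability 1/7, so the other 6 collectively hold it with probability 6/7.
The host can always find an empty curtain to open, so this doesn't change that 6/7; it is now spread over the 5 remaining unopened curtains.
P(win by switching) = (6/7) · (1/5) = 6/35 ≈ 0.1714.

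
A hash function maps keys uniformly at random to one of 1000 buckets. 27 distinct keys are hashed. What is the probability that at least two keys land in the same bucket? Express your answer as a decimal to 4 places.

It's easier to compute the probability that all 27 are distinct.
P(all distinct) = 1000/1000 · 999/1000 · ··· · 974/1000 ≈ 0.7018.
So the probability of at least one match is 1 − 0.7018 = 0.2982.

0.2982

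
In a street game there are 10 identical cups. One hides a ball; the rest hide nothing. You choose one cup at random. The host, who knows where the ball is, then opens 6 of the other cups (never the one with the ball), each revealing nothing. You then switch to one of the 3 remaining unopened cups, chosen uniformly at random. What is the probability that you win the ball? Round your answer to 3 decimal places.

Your original cup holds the ball with probability 1/10, so the other 9 collectively hold it with probability 9/10.
The host can always find 6 empty cups to open, so the reveals don't change that 9/10; it is now spread over the 3 remaining unopened cups.
P(win by switching) = (9/10) · (1/3) = 3/10 ≈ 0.300.

0.300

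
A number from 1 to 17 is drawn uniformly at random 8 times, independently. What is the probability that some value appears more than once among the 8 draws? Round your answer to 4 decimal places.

P(all 8 different) = 17/17 · 16/17 · ··· · 10/17 ≈ 0.1405.
P(at least two equal) = 1 − 0.1405 = 0.8595.

0.8595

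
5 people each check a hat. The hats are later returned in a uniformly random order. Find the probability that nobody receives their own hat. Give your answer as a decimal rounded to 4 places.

This is the derangement probability: permutations of 5 with no fixed point.
D(5) = 5! · (1 − 1/1! + 1/2! − ··· + (−1)^5/5!) = 44.
P = 44/120 = 11/30 ≈ 0.3667.

0.3667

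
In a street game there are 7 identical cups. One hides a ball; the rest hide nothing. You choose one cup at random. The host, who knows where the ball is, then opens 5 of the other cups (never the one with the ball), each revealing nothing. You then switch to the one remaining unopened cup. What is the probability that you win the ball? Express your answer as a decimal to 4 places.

Your original cup holds the ball with probability 1/7, so the other 6 collectively hold it with probability 6/7.
The host can always find 5 empty cups to open, so the reveals don't change that 6/7; it is now spread over the 1 remaining unopened cup.
P(win by switching) = (6/7) · (1/1) = 6/7 ≈ 0.8571.

0.8571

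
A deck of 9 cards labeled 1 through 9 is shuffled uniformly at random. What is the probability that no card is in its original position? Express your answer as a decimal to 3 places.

This is the derangement probability: permutations of 9 with no fixed point.
D(9) = 9! · (1 − 1/1! + 1/2! − ··· + (−1)^9/9!) = 133496.
P = 133496/362880 = 16687/45360 ≈ 0.368.

0.368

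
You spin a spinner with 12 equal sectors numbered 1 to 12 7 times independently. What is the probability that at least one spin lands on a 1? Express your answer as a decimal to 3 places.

0.456

P(no spin lands on a 1) = (11/12)^7 ≈ 0.544.
P(at least one) = 1 − 0.544 = 0.456.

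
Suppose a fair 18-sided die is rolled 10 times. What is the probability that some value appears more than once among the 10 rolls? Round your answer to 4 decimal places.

P(all 10 different) = 18/18 · 17/18 · ··· · 9/18 ≈ 0.0445.
P(at least two equal) = 1 − 0.0445 = 0.9555.

0.9555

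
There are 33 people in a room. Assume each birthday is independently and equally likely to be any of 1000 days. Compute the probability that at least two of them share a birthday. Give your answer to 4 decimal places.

0.4136

It's easier to compute the probability that all 33 are distinct.
P(all distinct) = 1000/1000 · 999/1000 · ··· · 968/1000 ≈ 0.5864.
So the probability of at least one match is 1 − 0.5864 = 0.4136.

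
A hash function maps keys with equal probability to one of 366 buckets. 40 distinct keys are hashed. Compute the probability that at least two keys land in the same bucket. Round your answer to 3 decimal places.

0.891

It's easier to compute the probability that all 40 are distinct.
P(all distinct) = 366/366 · 365/366 · ··· · 327/366 ≈ 0.109.
So the probability of at least one match is 1 − 0.109 = 0.891.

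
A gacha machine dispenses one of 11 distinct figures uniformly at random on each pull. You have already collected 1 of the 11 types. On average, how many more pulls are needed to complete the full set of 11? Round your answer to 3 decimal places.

32.219

Starting from 1 distinct type, each trial gives a new one with probability (11−i)/11 when i types are held, so the wait for the next new type is 11/(11−i).
E = 11/10 + 11/9 + 11/8 + 11/7 + 11/6 + 11/5 + 11/4 + 11/3 + 11/2 + 11/1 = 81191/2520 ≈ 32.219.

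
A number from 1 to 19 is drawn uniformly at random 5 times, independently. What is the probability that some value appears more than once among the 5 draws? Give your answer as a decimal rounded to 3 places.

P(all 5 different) = 19/19 · 18/19 · ··· · 15/19 ≈ 0.564.
P(at least two equal) = 1 − 0.564 = 0.436.

0.436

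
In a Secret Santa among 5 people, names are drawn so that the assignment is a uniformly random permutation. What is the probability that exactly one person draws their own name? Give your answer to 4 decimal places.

Choose which one is fixed: C(5,1) = 5 ways.
The remaining 4 must have no fixed point: D(4) = 9.
P = 5·9/120 = 3/8 ≈ 0.3750.

0.3750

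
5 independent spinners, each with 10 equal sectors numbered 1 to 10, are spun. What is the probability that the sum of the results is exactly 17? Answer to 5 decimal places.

0.01745

There are 10^5 = 100000 equally likely outcomes.
The number of ordered 5-tuples from {1,…,10} summing to 17 is 1745.
P(sum = 17) = 1745/100000 = 349/20000 ≈ 0.01745.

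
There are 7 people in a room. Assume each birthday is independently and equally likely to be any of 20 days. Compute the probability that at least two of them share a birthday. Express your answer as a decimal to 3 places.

0.695

It's easier to compute the probability that all 7 are distinct.
P(all distinct) = 20/20 · 19/20 · ··· · 14/20 ≈ 0.305.
So the probability of at least one match is 1 − 0.305 = 0.695.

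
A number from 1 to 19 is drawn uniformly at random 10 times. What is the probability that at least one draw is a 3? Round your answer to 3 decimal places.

0.418

P(no draw is a 3) = (18/19)^10 ≈ 0.582.
P(at least one) = 1 − 0.582 = 0.418.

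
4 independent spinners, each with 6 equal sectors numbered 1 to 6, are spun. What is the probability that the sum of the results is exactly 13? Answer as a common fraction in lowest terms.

There are 6^4 = 1296 equally likely outcomes.
The number of ordered 4-tuples from {1,…,6} summing to 13 is 140.
P(sum = 13) = 140/1296 = 35/324.

35/324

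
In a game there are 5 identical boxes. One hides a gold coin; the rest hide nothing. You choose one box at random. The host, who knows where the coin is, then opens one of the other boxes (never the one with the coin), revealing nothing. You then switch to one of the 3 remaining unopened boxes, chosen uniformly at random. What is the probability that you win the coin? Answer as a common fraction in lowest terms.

Your original box holds the coin with probability 1/5, so the other 4 collectively hold it with probability 4/5.
The host can always find an empty box to open, so this doesn't change that 4/5; it is now spread over the 3 remaining unopened boxes.
P(win by switching) = (4/5) · (1/3) = 4/15.

4/15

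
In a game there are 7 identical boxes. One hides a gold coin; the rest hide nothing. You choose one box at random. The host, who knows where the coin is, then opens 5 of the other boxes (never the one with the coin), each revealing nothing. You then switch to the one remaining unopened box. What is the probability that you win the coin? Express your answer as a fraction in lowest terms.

Your original box holds the coin with probability 1/7, so the other 6 collectively hold it with probability 6/7.
The host can always find 5 empty boxes to open, so the reveals don't change that 6/7; it is now spread over the 1 remaining unopened box.
P(win by switching) = (6/7) · (1/1) = 6/7.

6/7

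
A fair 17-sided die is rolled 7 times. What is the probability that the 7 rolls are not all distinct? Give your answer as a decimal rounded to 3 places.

P(all 7 different) = 17/17 · 16/17 · ··· · 11/17 ≈ 0.239.
P(at least two equal) = 1 − 0.239 = 0.761.

0.761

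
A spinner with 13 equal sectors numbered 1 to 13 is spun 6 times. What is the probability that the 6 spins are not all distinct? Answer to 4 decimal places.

P(all 6 different) = 13/13 · 12/13 · ··· · 8/13 ≈ 0.2560.
P(at least two equal) = 1 − 0.2560 = 0.7440.

0.7440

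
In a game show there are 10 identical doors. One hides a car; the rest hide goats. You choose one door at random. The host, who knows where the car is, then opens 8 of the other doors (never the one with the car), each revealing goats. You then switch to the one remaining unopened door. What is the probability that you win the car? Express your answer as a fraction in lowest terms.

9/10

Your original door holds the car with probability 1/10, so the other 9 collectively hold it with probability 9/10.
The host can always find 8 empty doors to open, so the reveals don't change that 9/10; it is now spread over the 1 remaining unopened door.
P(win by switching) = (9/10) · (1/1) = 9/10.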